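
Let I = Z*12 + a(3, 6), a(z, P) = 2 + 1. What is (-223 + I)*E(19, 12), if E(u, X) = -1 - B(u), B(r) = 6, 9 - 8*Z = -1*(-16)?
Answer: 3227/2 ≈ 1613.5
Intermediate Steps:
Z = -7/8 (Z = 9/8 - (-1)*(-16)/8 = 9/8 - 1/8*16 = 9/8 - 2 = -7/8 ≈ -0.87500)
a(z, P) = 3
I = -15/2 (I = -7/8*12 + 3 = -21/2 + 3 = -15/2 ≈ -7.5000)
E(u, X) = -7 (E(u, X) = -1 - 1*6 = -1 - 6 = -7)
(-223 + I)*E(19, 12) = (-223 - 15/2)*(-7) = -461/2*(-7) = 3227/2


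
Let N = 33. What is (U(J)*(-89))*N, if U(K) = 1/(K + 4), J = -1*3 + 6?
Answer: -2937/7 ≈ -419.57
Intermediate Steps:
J = 3 (J = -3 + 6 = 3)
U(K) = 1/(4 + K)
(U(J)*(-89))*N = (-89/(4 + 3))*33 = (-89/7)*33 = ((1/7)*(-89))*33 = -89/7*33 = -2937/7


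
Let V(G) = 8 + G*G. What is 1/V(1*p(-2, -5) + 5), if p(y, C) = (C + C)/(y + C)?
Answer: 49/2417 ≈ 0.020273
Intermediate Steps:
p(y, C) = 2*C/(C + y) (p(y, C) = (2*C)/(C + y) = 2*C/(C + y))
V(G) = 8 + G²
1/V(1*p(-2, -5) + 5) = 1/(8 + (1*(2*(-5)/(-5 - 2)) + 5)²) = 1/(8 + (1*(2*(-5)/(-7)) + 5)²) = 1/(8 + (1*(2*(-5)*(-⅐)) + 5)²) = 1/(8 + (1*(10/7) + 5)²) = 1/(8 + (10/7 + 5)²) = 1/(8 + (45/7)²) = 1/(8 + 2025/49) = 1/(2417/49) = 49/2417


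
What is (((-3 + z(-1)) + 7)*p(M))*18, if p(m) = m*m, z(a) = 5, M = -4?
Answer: 2592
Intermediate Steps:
p(m) = m**2
(((-3 + z(-1)) + 7)*p(M))*18 = (((-3 + 5) + 7)*(-4)**2)*18 = ((2 + 7)*16)*18 = (9*16)*18 = 144*18 = 2592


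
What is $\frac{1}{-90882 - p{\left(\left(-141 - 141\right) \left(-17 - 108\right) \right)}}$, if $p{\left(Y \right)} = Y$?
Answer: $- \frac{1}{126132} \approx -7.9282 \cdot 10^{-6}$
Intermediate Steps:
$\frac{1}{-90882 - p{\left(\left(-141 - 141\right) \left(-17 - 108\right) \right)}} = \frac{1}{-90882 - \left(-141 - 141\right) \left(-17 - 108\right)} = \frac{1}{-90882 - \left(-282\right) \left(-125\right)} = \frac{1}{-90882 - 35250} = \frac{1}{-126132} = - \frac{1}{126132}$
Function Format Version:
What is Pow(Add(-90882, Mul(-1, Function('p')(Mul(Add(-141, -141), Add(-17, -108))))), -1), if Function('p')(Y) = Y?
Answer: Rational(-1, 126132) ≈ -7.9282e-6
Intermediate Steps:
Pow(Add(-90882, Mul(-1, Function('p')(Mul(Add(-141, -141), Add(-17, -108))))), -1) = Pow(Add(-90882, Mul(-1, Mul(Add(-141, -141), Add(-17, -108)))), -1) = Pow(Add(-90882, Mul(-1, Mul(-282, -125))), -1) = Pow(Add(-90882, Mul(-1, 35250)), -1) = Pow(Add(-90882, -35250), -1) = Pow(-126132, -1) = Rational(-1, 126132)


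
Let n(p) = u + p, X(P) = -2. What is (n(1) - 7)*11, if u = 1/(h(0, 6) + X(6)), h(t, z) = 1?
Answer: -77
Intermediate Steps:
u = -1 (u = 1/(1 - 2) = 1/(-1) = -1)
n(p) = -1 + p
(n(1) - 7)*11 = ((-1 + 1) - 7)*11 = (0 - 7)*11 = -7*11 = -77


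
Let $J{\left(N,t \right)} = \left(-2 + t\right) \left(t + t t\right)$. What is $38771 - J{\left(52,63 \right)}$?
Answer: $-207181$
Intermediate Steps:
$J{\left(N,t \right)} = \left(-2 + t\right) \left(t + t^{2}\right)$
$38771 - J{\left(52,63 \right)} = 38771 - 63 \left(-2 + 63^{2} - 63\right) = 38771 - 63 \left(-2 + 3969 - 63\right) = 38771 - 63 \cdot 3904 = 38771 - 245952 = -207181$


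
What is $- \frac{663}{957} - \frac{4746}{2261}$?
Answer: $- \frac{287665}{103037} \approx -2.7919$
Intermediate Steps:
$- \frac{663}{957} - \frac{4746}{2261} = \left(-663\right) \frac{1}{957} - \frac{678}{323} = - \frac{221}{319} - \frac{678}{323} = - \frac{287665}{103037}$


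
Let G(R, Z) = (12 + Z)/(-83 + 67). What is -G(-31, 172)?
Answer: 23/2 ≈ 11.500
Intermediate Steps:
G(R, Z) = -¾ - Z/16 (G(R, Z) = (12 + Z)/(-16) = (12 + Z)*(-1/16) = -¾ - Z/16)
-G(-31, 172) = -(-¾ - 1/16*172) = -(-¾ - 43/4) = -1*(-23/2) = 23/2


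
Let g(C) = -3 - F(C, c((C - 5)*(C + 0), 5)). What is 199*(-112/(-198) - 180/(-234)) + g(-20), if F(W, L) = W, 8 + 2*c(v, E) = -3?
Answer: 363761/1287 ≈ 282.64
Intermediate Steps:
c(v, E) = -11/2 (c(v, E) = -4 + (1/2)*(-3) = -4 - 3/2 = -11/2)
g(C) = -3 - C
199*(-112/(-198) - 180/(-234)) + g(-20) = 199*(-112/(-198) - 180/(-234)) + (-3 - 1*(-20)) = 199*(-112*(-1/198) - 180*(-1/234)) + (-3 + 20) = 199*(56/99 + 10/13) + 17 = 199*(1718/1287) + 17 = 341882/1287 + 17 = 363761/1287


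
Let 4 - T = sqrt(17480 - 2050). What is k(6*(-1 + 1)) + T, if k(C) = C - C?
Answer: 4 - sqrt(15430) ≈ -120.22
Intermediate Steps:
k(C) = 0
T = 4 - sqrt(15430) (T = 4 - sqrt(17480 - 2050) = 4 - sqrt(15430) ≈ -120.22)
k(6*(-1 + 1)) + T = 0 + (4 - sqrt(15430)) = 4 - sqrt(15430)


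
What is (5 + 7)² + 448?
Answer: 592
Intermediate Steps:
(5 + 7)² + 448 = 12² + 448 = 144 + 448 = 592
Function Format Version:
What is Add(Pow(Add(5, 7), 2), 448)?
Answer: 592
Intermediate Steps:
Add(Pow(Add(5, 7), 2), 448) = Add(Pow(12, 2), 448) = Add(144, 448) = 592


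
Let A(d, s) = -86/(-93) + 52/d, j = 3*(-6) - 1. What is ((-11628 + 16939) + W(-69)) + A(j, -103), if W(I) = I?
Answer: 9259412/1767 ≈ 5240.2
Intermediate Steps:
j = -19 (j = -18 - 1 = -19)
A(d, s) = 86/93 + 52/d (A(d, s) = -86*(-1/93) + 52/d = 86/93 + 52/d)
((-11628 + 16939) + W(-69)) + A(j, -103) = ((-11628 + 16939) - 69) + (86/93 + 52/(-19)) = (5311 - 69) + (86/93 + 52*(-1/19)) = 5242 + (86/93 - 52/19) = 5242 - 3202/1767 = 9259412/1767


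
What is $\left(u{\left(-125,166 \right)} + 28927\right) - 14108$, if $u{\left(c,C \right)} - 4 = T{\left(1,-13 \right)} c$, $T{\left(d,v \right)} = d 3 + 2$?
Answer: $14198$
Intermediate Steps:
$T{\left(d,v \right)} = 2 + 3 d$ ($T{\left(d,v \right)} = 3 d + 2 = 2 + 3 d$)
$u{\left(c,C \right)} = 4 + 5 c$ ($u{\left(c,C \right)} = 4 + \left(2 + 3 \cdot 1\right) c = 4 + \left(2 + 3\right) c = 4 + 5 c$)
$\left(u{\left(-125,166 \right)} + 28927\right) - 14108 = \left(\left(4 + 5 \left(-125\right)\right) + 28927\right) - 14108 = \left(\left(4 - 625\right) + 28927\right) - 14108 = \left(-621 + 28927\right) - 14108 = 28306 - 14108 = 14198$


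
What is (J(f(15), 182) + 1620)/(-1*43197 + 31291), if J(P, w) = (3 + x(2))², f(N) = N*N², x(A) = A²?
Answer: -1669/11906 ≈ -0.14018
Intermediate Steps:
f(N) = N³
J(P, w) = 49 (J(P, w) = (3 + 2²)² = (3 + 4)² = 7² = 49)
(J(f(15), 182) + 1620)/(-1*43197 + 31291) = (49 + 1620)/(-1*43197 + 31291) = 1669/(-43197 + 31291) = 1669/(-11906) = 1669*(-1/11906) = -1669/11906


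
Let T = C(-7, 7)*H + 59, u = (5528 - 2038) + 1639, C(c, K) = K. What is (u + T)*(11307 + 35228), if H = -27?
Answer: 232628465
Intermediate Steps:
u = 5129 (u = 3490 + 1639 = 5129)
T = -130 (T = 7*(-27) + 59 = -189 + 59 = -130)
(u + T)*(11307 + 35228) = (5129 - 130)*(11307 + 35228) = 4999*46535 = 232628465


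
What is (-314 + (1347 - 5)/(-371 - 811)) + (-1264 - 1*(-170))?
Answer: -832799/591 ≈ -1409.1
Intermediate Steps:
(-314 + (1347 - 5)/(-371 - 811)) + (-1264 - 1*(-170)) = (-314 + 1342/(-1182)) + (-1264 + 170) = (-314 + 1342*(-1/1182)) - 1094 = (-314 - 671/591) - 1094 = -186245/591 - 1094 = -832799/591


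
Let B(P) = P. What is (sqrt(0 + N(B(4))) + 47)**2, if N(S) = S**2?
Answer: 2601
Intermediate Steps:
(sqrt(0 + N(B(4))) + 47)**2 = (sqrt(0 + 4**2) + 47)**2 = (sqrt(0 + 16) + 47)**2 = (sqrt(16) + 47)**2 = (4 + 47)**2 = 51**2 = 2601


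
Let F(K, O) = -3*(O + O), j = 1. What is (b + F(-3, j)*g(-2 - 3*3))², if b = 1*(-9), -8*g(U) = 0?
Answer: 81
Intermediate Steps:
g(U) = 0 (g(U) = -⅛*0 = 0)
F(K, O) = -6*O
b = -9
(b + F(-3, j)*g(-2 - 3*3))² = (-9 - 6*1*0)² = (-9 - 6*0)² = (-9 + 0)² = (-9)² = 81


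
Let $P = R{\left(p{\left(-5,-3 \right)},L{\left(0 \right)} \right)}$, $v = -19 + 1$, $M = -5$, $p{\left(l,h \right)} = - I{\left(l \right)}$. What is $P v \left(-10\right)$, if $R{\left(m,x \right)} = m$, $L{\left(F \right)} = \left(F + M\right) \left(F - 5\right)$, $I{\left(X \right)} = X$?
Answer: $900$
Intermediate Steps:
$p{\left(l,h \right)} = - l$
$L{\left(F \right)} = \left(-5 + F\right)^{2}$ ($L{\left(F \right)} = \left(F - 5\right) \left(F - 5\right) = \left(-5 + F\right) \left(-5 + F\right) = \left(-5 + F\right)^{2}$)
$v = -18$
$P = 5$ ($P = \left(-1\right) \left(-5\right) = 5$)
$P v \left(-10\right) = 5 \left(-18\right) \left(-10\right) = \left(-90\right) \left(-10\right) = 900$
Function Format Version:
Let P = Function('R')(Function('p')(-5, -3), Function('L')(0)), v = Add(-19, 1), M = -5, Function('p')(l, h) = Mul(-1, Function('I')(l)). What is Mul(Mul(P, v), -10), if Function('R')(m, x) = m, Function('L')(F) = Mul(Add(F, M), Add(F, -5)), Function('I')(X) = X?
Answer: 900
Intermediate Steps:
Function('p')(l, h) = Mul(-1, l)
Function('L')(F) = Pow(Add(-5, F), 2) (Function('L')(F) = Mul(Add(F, -5), Add(F, -5)) = Mul(Add(-5, F), Add(-5, F)) = Pow(Add(-5, F), 2))
v = -18
P = 5 (P = Mul(-1, -5) = 5)
Mul(Mul(P, v), -10) = Mul(Mul(5, -18), -10) = Mul(-90, -10) = 900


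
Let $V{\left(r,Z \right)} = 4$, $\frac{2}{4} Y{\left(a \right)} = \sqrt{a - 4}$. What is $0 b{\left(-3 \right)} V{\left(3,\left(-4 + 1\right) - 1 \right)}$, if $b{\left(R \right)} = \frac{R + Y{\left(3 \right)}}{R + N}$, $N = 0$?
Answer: $0$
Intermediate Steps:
$Y{\left(a \right)} = 2 \sqrt{-4 + a}$ ($Y{\left(a \right)} = 2 \sqrt{a - 4} = 2 \sqrt{-4 + a}$)
$b{\left(R \right)} = \frac{R + 2 i}{R}$ ($b{\left(R \right)} = \frac{R + 2 \sqrt{-4 + 3}}{R + 0} = \frac{R + 2 \sqrt{-1}}{R} = \frac{R + 2 i}{R}$)
$0 b{\left(-3 \right)} V{\left(3,\left(-4 + 1\right) - 1 \right)} = 0 \frac{-3 + 2 i}{-3} \cdot 4 = 0 \left(- \frac{-3 + 2 i}{3}\right) 4 = 0 \left(1 - \frac{2 i}{3}\right) 4 = 0 \cdot 4 = 0$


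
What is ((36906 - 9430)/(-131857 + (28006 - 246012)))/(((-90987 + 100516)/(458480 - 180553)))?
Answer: -587409404/256449579 ≈ -2.2905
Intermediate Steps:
((36906 - 9430)/(-131857 + (28006 - 246012)))/(((-90987 + 100516)/(458480 - 180553))) = (27476/(-131857 - 218006))/((9529/277927)) = (27476/(-349863))/((9529*(1/277927))) = (27476*(-1/349863))/(733/21379) = -27476/349863*21379/733 = -587409404/256449579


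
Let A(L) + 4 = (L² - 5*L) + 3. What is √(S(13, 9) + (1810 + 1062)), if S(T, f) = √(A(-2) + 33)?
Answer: √(2872 + √46) ≈ 53.654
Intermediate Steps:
A(L) = -1 + L² - 5*L (A(L) = -4 + ((L² - 5*L) + 3) = -4 + (3 + L² - 5*L) = -1 + L² - 5*L)
S(T, f) = √46 (S(T, f) = √((-1 + (-2)² - 5*(-2)) + 33) = √((-1 + 4 + 10) + 33) = √(13 + 33) = √46)
√(S(13, 9) + (1810 + 1062)) = √(√46 + (1810 + 1062)) = √(√46 + 2872) = √(2872 + √46)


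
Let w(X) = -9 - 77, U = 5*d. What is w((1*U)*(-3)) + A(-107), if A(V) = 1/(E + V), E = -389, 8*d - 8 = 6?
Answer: -42657/496 ≈ -86.002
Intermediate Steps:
d = 7/4 (d = 1 + (⅛)*6 = 1 + ¾ = 7/4 ≈ 1.7500)
U = 35/4 (U = 5*(7/4) = 35/4 ≈ 8.7500)
A(V) = 1/(-389 + V)
w(X) = -86
w((1*U)*(-3)) + A(-107) = -86 + 1/(-389 - 107) = -86 + 1/(-496) = -86 - 1/496 = -42657/496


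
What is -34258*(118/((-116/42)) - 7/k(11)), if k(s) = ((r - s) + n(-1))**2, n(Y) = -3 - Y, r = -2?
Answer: 9557228324/6525 ≈ 1.4647e+6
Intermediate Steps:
k(s) = (-4 - s)**2 (k(s) = ((-2 - s) + (-3 - 1*(-1)))**2 = ((-2 - s) + (-3 + 1))**2 = ((-2 - s) - 2)**2 = (-4 - s)**2)
-34258*(118/((-116/42)) - 7/k(11)) = -34258*(118/((-116/42)) - 7/(4 + 11)**2) = -34258*(118/((-116*1/42)) - 7/(15**2)) = -34258*(118/(-58/21) - 7/225) = -34258*(118*(-21/58) - 7*1/225) = -34258*(-1239/29 - 7/225) = -34258*(-278978/6525) = 9557228324/6525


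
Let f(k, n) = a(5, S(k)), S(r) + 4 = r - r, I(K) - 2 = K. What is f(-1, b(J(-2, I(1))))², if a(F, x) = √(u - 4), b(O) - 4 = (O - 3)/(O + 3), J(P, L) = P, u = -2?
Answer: -6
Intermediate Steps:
I(K) = 2 + K
S(r) = -4 (S(r) = -4 + (r - r) = -4 + 0 = -4)
b(O) = 4 + (-3 + O)/(3 + O) (b(O) = 4 + (O - 3)/(O + 3) = 4 + (-3 + O)/(3 + O))
a(F, x) = I*√6 (a(F, x) = √(-2 - 4) = √(-6) = I*√6)
f(k, n) = I*√6
f(-1, b(J(-2, I(1))))² = (I*√6)² = -6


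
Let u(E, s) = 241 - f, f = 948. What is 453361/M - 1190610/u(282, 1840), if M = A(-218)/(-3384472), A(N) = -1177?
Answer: 1084813441895114/832139 ≈ 1.3036e+9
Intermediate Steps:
u(E, s) = -707 (u(E, s) = 241 - 1*948 = 241 - 948 = -707)
M = 1177/3384472 (M = -1177/(-3384472) = -1177*(-1/3384472) = 1177/3384472 ≈ 0.00034776)
453361/M - 1190610/u(282, 1840) = 453361/(1177/3384472) - 1190610/(-707) = 453361*(3384472/1177) - 1190610*(-1/707) = 1534387610392/1177 + 1190610/707 = 1084813441895114/832139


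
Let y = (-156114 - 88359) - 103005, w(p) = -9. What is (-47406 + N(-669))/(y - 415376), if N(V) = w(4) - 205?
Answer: 23810/381427 ≈ 0.062423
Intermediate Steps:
y = -347478 (y = -244473 - 103005 = -347478)
N(V) = -214 (N(V) = -9 - 205 = -214)
(-47406 + N(-669))/(y - 415376) = (-47406 - 214)/(-347478 - 415376) = -47620/(-762854) = -47620*(-1/762854) = 23810/381427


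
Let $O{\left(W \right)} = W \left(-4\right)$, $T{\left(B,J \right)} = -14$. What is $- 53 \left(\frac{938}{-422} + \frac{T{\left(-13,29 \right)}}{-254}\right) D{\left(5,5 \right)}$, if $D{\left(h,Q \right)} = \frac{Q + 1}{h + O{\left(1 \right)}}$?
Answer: $\frac{18471348}{26797} \approx 689.31$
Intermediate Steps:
$O{\left(W \right)} = - 4 W$
$D{\left(h,Q \right)} = \frac{1 + Q}{-4 + h}$ ($D{\left(h,Q \right)} = \frac{Q + 1}{h - 4} = \frac{1 + Q}{h - 4} = \frac{1 + Q}{-4 + h}$)
$- 53 \left(\frac{938}{-422} + \frac{T{\left(-13,29 \right)}}{-254}\right) D{\left(5,5 \right)} = - 53 \left(\frac{938}{-422} - \frac{14}{-254}\right) \frac{1 + 5}{-4 + 5} = - 53 \left(938 \left(- \frac{1}{422}\right) - - \frac{7}{127}\right) 1^{-1} \cdot 6 = - 53 \left(- \frac{469}{211} + \frac{7}{127}\right) 1 \cdot 6 = \left(-53\right) \left(- \frac{58086}{26797}\right) 6 = \frac{3078558}{26797} \cdot 6 = \frac{18471348}{26797}$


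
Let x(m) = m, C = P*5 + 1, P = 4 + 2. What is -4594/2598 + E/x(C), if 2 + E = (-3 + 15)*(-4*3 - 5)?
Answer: -338801/40269 ≈ -8.4135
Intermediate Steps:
P = 6
C = 31 (C = 6*5 + 1 = 30 + 1 = 31)
E = -206 (E = -2 + (-3 + 15)*(-4*3 - 5) = -2 + 12*(-12 - 5) = -2 + 12*(-17) = -2 - 204 = -206)
-4594/2598 + E/x(C) = -4594/2598 - 206/31 = -4594*1/2598 - 206*1/31 = -2297/1299 - 206/31 = -338801/40269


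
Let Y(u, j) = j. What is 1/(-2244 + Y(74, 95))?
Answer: -1/2149 ≈ -0.00046533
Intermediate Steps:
1/(-2244 + Y(74, 95)) = 1/(-2244 + 95) = 1/(-2149) = -1/2149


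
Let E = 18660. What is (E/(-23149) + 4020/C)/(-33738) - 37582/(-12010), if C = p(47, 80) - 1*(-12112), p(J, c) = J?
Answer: 4248660071986609/1357729169886495 ≈ 3.1292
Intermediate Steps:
C = 12159 (C = 47 - 1*(-12112) = 47 + 12112 = 12159)
(E/(-23149) + 4020/C)/(-33738) - 37582/(-12010) = (18660/(-23149) + 4020/12159)/(-33738) - 37582/(-12010) = (18660*(-1/23149) + 4020*(1/12159))*(-1/33738) - 37582*(-1/12010) = (-18660/23149 + 1340/4053)*(-1/33738) + 18791/6005 = -6372760/13403271*(-1/33738) + 18791/6005 = 3186380/226099778499 + 18791/6005 = 4248660071986609/1357729169886495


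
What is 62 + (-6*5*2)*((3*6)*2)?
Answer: -2098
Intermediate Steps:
62 + (-6*5*2)*((3*6)*2) = 62 + (-30*2)*(18*2) = 62 - 60*36 = 62 - 2160 = -2098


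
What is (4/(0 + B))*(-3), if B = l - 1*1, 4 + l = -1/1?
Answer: 2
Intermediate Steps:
l = -5 (l = -4 - 1/1 = -4 - 1*1 = -4 - 1 = -5)
B = -6 (B = -5 - 1*1 = -5 - 1 = -6)
(4/(0 + B))*(-3) = (4/(0 - 6))*(-3) = (4/(-6))*(-3) = -⅙*4*(-3) = -⅔*(-3) = 2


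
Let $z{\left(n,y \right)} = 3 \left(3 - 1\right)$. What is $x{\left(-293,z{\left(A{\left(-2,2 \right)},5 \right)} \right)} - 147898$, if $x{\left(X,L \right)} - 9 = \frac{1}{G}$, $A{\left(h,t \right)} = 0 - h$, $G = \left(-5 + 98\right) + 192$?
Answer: $- \frac{42148364}{285} \approx -1.4789 \cdot 10^{5}$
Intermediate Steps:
$G = 285$ ($G = 93 + 192 = 285$)
$A{\left(h,t \right)} = - h$
$z{\left(n,y \right)} = 6$ ($z{\left(n,y \right)} = 3 \cdot 2 = 6$)
$x{\left(X,L \right)} = \frac{2566}{285}$ ($x{\left(X,L \right)} = 9 + \frac{1}{285} = \frac{2566}{285}$)
$x{\left(-293,z{\left(A{\left(-2,2 \right)},5 \right)} \right)} - 147898 = \frac{2566}{285} - 147898 = - \frac{42148364}{285}$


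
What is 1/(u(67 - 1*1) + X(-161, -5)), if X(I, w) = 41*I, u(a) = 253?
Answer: -1/6348 ≈ -0.00015753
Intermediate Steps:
1/(u(67 - 1*1) + X(-161, -5)) = 1/(253 + 41*(-161)) = 1/(253 - 6601) = 1/(-6348) = -1/6348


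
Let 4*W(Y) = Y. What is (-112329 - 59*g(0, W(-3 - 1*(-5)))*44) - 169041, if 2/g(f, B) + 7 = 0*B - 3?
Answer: -1404254/5 ≈ -2.8085e+5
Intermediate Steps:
W(Y) = Y/4
g(f, B) = -⅕ (g(f, B) = 2/(-7 + (0*B - 3)) = 2/(-7 + (0 - 3)) = 2/(-7 - 3) = 2/(-10) = 2*(-⅒) = -⅕)
(-112329 - 59*g(0, W(-3 - 1*(-5)))*44) - 169041 = (-112329 - 59*(-⅕)*44) - 169041 = (-112329 + (59/5)*44) - 169041 = (-112329 + 2596/5) - 169041 = -559049/5 - 169041 = -1404254/5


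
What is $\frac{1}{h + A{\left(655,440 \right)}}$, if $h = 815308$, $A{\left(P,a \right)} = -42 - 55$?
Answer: $\frac{1}{815211} \approx 1.2267 \cdot 10^{-6}$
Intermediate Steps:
$A{\left(P,a \right)} = -97$ ($A{\left(P,a \right)} = -42 - 55 = -97$)
$\frac{1}{h + A{\left(655,440 \right)}} = \frac{1}{815308 - 97} = \frac{1}{815211}$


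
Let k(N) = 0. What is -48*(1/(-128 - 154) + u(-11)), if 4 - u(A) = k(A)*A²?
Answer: -9016/47 ≈ -191.83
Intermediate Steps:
u(A) = 4 (u(A) = 4 - 0*A² = 4 - 1*0 = 4 + 0 = 4)
-48*(1/(-128 - 154) + u(-11)) = -48*(1/(-128 - 154) + 4) = -48*(1/(-282) + 4) = -48*(-1/282 + 4) = -48*1127/282 = -9016/47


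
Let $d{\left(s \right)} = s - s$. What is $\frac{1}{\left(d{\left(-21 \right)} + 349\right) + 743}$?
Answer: $\frac{1}{1092} \approx 0.00091575$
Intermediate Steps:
$d{\left(s \right)} = 0$
$\frac{1}{\left(d{\left(-21 \right)} + 349\right) + 743} = \frac{1}{\left(0 + 349\right) + 743} = \frac{1}{349 + 743} = \frac{1}{1092}$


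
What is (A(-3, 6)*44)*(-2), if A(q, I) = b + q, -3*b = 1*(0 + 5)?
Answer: 1232/3 ≈ 410.67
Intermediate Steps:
b = -5/3 (b = -(0 + 5)/3 = -5/3 ≈ -1.6667)
A(q, I) = -5/3 + q
(A(-3, 6)*44)*(-2) = ((-5/3 - 3)*44)*(-2) = -14/3*44*(-2) = -616/3*(-2) = 1232/3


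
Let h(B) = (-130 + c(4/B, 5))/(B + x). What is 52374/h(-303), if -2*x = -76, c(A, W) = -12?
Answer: 6939555/71 ≈ 97740.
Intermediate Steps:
x = 38 (x = -1/2*(-76) = 38)
h(B) = -142/(38 + B) (h(B) = (-130 - 12)/(B + 38) = -142/(38 + B))
52374/h(-303) = 52374/((-142/(38 - 303))) = 52374/((-142/(-265))) = 52374/((-142*(-1/265))) = 52374/(142/265) = 52374*(265/142) = 6939555/71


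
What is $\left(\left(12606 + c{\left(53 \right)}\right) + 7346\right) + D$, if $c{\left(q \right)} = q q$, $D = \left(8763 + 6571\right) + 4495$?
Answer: $42590$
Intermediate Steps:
$D = 19829$ ($D = 15334 + 4495 = 19829$)
$c{\left(q \right)} = q^{2}$
$\left(\left(12606 + c{\left(53 \right)}\right) + 7346\right) + D = \left(\left(12606 + 53^{2}\right) + 7346\right) + 19829 = \left(\left(12606 + 2809\right) + 7346\right) + 19829 = \left(15415 + 7346\right) + 19829 = 22761 + 19829 = 42590$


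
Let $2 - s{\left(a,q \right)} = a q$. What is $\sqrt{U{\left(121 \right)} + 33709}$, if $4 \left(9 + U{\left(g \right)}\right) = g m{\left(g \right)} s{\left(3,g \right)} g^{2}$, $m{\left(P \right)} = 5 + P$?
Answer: $\frac{i \sqrt{80581088846}}{2} \approx 1.4193 \cdot 10^{5} i$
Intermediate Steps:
$s{\left(a,q \right)} = 2 - a q$
$U{\left(g \right)} = -9 + \frac{g^{3} \left(2 - 3 g\right) \left(5 + g\right)}{4}$ ($U{\left(g \right)} = -9 + \frac{g \left(5 + g\right) \left(2 - 3 g\right) g^{2}}{4} = -9 + \frac{g \left(2 - 3 g\right) \left(5 + g\right) g^{2}}{4} = -9 + \frac{g^{3} \left(2 - 3 g\right) \left(5 + g\right)}{4}$)
$\sqrt{U{\left(121 \right)} + 33709} = \sqrt{\left(-9 - \frac{121^{3} \left(-2 + 3 \cdot 121\right) \left(5 + 121\right)}{4}\right) + 33709} = \sqrt{\left(-9 - \frac{1771561}{4} \left(-2 + 363\right) 126\right) + 33709} = \sqrt{\left(-9 - \frac{1771561}{4} \cdot 361 \cdot 126\right) + 33709} = \sqrt{\left(-9 - \frac{40290611823}{2}\right) + 33709} = \sqrt{- \frac{40290611841}{2} + 33709} = \sqrt{- \frac{40290544423}{2}} = \frac{i \sqrt{80581088846}}{2}$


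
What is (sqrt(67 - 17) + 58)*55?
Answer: 3190 + 275*sqrt(2) ≈ 3578.9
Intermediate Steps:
(sqrt(67 - 17) + 58)*55 = (sqrt(50) + 58)*55 = (5*sqrt(2) + 58)*55 = (58 + 5*sqrt(2))*55 = 3190 + 275*sqrt(2)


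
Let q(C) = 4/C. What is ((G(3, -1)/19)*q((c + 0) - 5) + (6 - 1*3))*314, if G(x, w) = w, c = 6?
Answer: 16642/19 ≈ 875.89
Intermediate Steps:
((G(3, -1)/19)*q((c + 0) - 5) + (6 - 1*3))*314 = ((-1/19)*(4/((6 + 0) - 5)) + (6 - 1*3))*314 = ((-1*1/19)*(4/(6 - 5)) + (6 - 3))*314 = (-4/(19*1) + 3)*314 = (-4/19 + 3)*314 = (53/19)*314 = 16642/19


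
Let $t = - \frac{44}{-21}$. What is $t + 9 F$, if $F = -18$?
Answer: $- \frac{3358}{21} \approx -159.9$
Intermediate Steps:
$t = \frac{44}{21}$ ($t = \left(-44\right) \left(- \frac{1}{21}\right) = \frac{44}{21} \approx 2.0952$)
$t + 9 F = \frac{44}{21} + 9 \left(-18\right) = \frac{44}{21} - 162 = - \frac{3358}{21}$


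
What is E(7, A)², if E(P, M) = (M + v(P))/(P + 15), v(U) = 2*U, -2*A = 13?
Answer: 225/1936 ≈ 0.11622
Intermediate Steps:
A = -13/2 (A = -½*13 = -13/2 ≈ -6.5000)
E(P, M) = (M + 2*P)/(15 + P) (E(P, M) = (M + 2*P)/(P + 15) = (M + 2*P)/(15 + P))
E(7, A)² = ((-13/2 + 2*7)/(15 + 7))² = ((-13/2 + 14)/22)² = ((1/22)*(15/2))² = (15/44)² = 225/1936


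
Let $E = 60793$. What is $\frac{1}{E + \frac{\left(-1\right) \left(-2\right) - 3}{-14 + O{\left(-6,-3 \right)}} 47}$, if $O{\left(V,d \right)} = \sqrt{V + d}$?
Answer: $\frac{12463223}{757716719842} - \frac{141 i}{757716719842} \approx 1.6448 \cdot 10^{-5} - 1.8609 \cdot 10^{-10} i$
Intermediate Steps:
$\frac{1}{E + \frac{\left(-1\right) \left(-2\right) - 3}{-14 + O{\left(-6,-3 \right)}} 47} = \frac{1}{60793 + \frac{\left(-1\right) \left(-2\right) - 3}{-14 + \sqrt{-6 - 3}} \cdot 47} = \frac{1}{60793 + \frac{2 - 3}{-14 + \sqrt{-9}} \cdot 47} = \frac{1}{60793 + \frac{1}{-14 + 3 i} \left(-1\right) 47} = \frac{1}{60793 + \frac{-14 - 3 i}{205} \left(-1\right) 47} = \frac{1}{60793 + - \frac{-14 - 3 i}{205} \cdot 47} = \frac{1}{60793 - \frac{47 \left(-14 - 3 i\right)}{205}}$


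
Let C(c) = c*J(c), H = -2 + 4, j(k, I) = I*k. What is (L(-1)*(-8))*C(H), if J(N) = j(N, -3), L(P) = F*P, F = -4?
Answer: 384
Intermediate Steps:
L(P) = -4*P
J(N) = -3*N
H = 2
C(c) = -3*c² (C(c) = c*(-3*c) = -3*c²)
(L(-1)*(-8))*C(H) = (-4*(-1)*(-8))*(-3*2²) = (4*(-8))*(-3*4) = -32*(-12) = 384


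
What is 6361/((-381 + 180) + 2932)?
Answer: 6361/2731 ≈ 2.3292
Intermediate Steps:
6361/((-381 + 180) + 2932) = 6361/(-201 + 2932) = 6361/2731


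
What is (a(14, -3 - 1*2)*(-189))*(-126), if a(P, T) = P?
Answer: 333396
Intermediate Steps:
(a(14, -3 - 1*2)*(-189))*(-126) = (14*(-189))*(-126) = -2646*(-126) = 333396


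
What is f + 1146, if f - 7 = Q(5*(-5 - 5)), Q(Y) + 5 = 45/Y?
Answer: 11471/10 ≈ 1147.1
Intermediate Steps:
Q(Y) = -5 + 45/Y
f = 11/10 (f = 7 + (-5 + 45/((5*(-5 - 5)))) = 7 + (-5 + 45/((5*(-10)))) = 7 + (-5 + 45/(-50)) = 7 + (-5 + 45*(-1/50)) = 7 + (-5 - 9/10) = 7 - 59/10 = 11/10 ≈ 1.1000)
f + 1146 = 11/10 + 1146 = 11471/10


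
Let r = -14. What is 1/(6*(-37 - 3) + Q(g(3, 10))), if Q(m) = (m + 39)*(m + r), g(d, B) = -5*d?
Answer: -1/936 ≈ -0.0010684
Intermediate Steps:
Q(m) = (-14 + m)*(39 + m) (Q(m) = (m + 39)*(m - 14) = (39 + m)*(-14 + m) = (-14 + m)*(39 + m))
1/(6*(-37 - 3) + Q(g(3, 10))) = 1/(6*(-37 - 3) + (-546 + (-5*3)² + 25*(-5*3))) = 1/(6*(-40) + (-546 + (-15)² + 25*(-15))) = 1/(-240 + (-546 + 225 - 375)) = 1/(-240 - 696) = 1/(-936) = -1/936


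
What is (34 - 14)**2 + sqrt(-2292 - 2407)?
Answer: 400 + I*sqrt(4699) ≈ 400.0 + 68.549*I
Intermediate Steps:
(34 - 14)**2 + sqrt(-2292 - 2407) = 20**2 + sqrt(-4699) = 400 + I*sqrt(4699)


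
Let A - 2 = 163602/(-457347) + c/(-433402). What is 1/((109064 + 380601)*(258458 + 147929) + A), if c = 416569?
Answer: 66071701498/13147838494825704782637 ≈ 5.0253e-12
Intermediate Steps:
A = 45002730847/66071701498 (A = 2 + (163602/(-457347) + 416569/(-433402)) = 2 + (163602*(-1/457347) + 416569*(-1/433402)) = 2 + (-54534/152449 - 416569/433402) = 2 - 87140672149/66071701498 = 45002730847/66071701498 ≈ 0.68112)
1/((109064 + 380601)*(258458 + 147929) + A) = 1/((109064 + 380601)*(258458 + 147929) + 45002730847/66071701498) = 1/(489665*406387 + 45002730847/66071701498) = 1/(198993490355 + 45002730847/66071701498) = 1/(13147838494825704782637/66071701498) = 66071701498/13147838494825704782637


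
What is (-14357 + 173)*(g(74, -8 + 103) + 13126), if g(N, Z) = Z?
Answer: -187526664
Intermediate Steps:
(-14357 + 173)*(g(74, -8 + 103) + 13126) = (-14357 + 173)*((-8 + 103) + 13126) = -14184*(95 + 13126) = -14184*13221 = -187526664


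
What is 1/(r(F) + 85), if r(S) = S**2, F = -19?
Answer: 1/446 ≈ 0.0022422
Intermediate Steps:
1/(r(F) + 85) = 1/((-19)**2 + 85) = 1/(361 + 85) = 1/446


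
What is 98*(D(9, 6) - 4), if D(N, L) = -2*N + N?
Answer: -1274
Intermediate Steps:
D(N, L) = -N
98*(D(9, 6) - 4) = 98*(-1*9 - 4) = 98*(-9 - 4) = 98*(-13) = -1274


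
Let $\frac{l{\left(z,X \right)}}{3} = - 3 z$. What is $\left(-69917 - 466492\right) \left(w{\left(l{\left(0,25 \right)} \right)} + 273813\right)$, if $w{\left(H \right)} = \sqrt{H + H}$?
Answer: $-146875757517$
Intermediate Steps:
$l{\left(z,X \right)} = - 9 z$ ($l{\left(z,X \right)} = 3 \left(- 3 z\right) = - 9 z$)
$w{\left(H \right)} = \sqrt{2} \sqrt{H}$ ($w{\left(H \right)} = \sqrt{2 H} = \sqrt{2} \sqrt{H}$)
$\left(-69917 - 466492\right) \left(w{\left(l{\left(0,25 \right)} \right)} + 273813\right) = \left(-69917 - 466492\right) \left(\sqrt{2} \sqrt{\left(-9\right) 0} + 273813\right) = - 536409 \left(\sqrt{2} \sqrt{0} + 273813\right) = - 536409 \left(\sqrt{2} \cdot 0 + 273813\right) = - 536409 \left(0 + 273813\right) = \left(-536409\right) 273813 = -146875757517$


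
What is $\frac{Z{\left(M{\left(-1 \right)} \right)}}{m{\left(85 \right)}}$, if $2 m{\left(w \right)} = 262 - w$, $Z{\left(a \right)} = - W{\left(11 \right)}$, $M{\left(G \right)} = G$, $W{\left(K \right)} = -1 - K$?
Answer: $\frac{8}{59} \approx 0.13559$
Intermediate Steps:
$Z{\left(a \right)} = 12$ ($Z{\left(a \right)} = - (-1 - 11) = \left(-1\right) \left(-12\right) = 12$)
$m{\left(w \right)} = 131 - \frac{w}{2}$ ($m{\left(w \right)} = \frac{262 - w}{2} = 131 - \frac{w}{2}$)
$\frac{Z{\left(M{\left(-1 \right)} \right)}}{m{\left(85 \right)}} = \frac{12}{131 - \frac{85}{2}} = \frac{12}{\frac{177}{2}} = 12 \cdot \frac{2}{177} = \frac{8}{59}$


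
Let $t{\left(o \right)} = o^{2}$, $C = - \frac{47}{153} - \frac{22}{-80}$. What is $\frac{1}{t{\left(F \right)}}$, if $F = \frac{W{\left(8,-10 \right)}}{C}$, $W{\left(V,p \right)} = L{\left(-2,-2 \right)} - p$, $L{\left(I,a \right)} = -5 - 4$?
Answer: $\frac{38809}{37454400} \approx 0.0010362$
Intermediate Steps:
$L{\left(I,a \right)} = -9$
$C = - \frac{197}{6120}$ ($C = \left(-47\right) \frac{1}{153} - - \frac{11}{40} = - \frac{47}{153} + \frac{11}{40} = - \frac{197}{6120} \approx -0.03219$)
$W{\left(V,p \right)} = -9 - p$
$F = - \frac{6120}{197}$ ($F = \frac{-9 - -10}{- \frac{197}{6120}} = \left(-9 + 10\right) \left(- \frac{6120}{197}\right) = 1 \left(- \frac{6120}{197}\right) = - \frac{6120}{197} \approx -31.066$)
$\frac{1}{t{\left(F \right)}} = \frac{1}{\left(- \frac{6120}{197}\right)^{2}} = \frac{1}{\frac{37454400}{38809}} = \frac{38809}{37454400}$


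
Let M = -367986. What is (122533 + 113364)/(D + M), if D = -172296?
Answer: -235897/540282 ≈ -0.43662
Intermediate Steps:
(122533 + 113364)/(D + M) = (122533 + 113364)/(-172296 - 367986) = 235897/(-540282) = 235897*(-1/540282) = -235897/540282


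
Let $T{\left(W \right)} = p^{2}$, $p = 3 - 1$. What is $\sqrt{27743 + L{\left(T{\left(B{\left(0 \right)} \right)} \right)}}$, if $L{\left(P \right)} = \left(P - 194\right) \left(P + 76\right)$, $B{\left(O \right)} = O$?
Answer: $\sqrt{12543} \approx 112.0$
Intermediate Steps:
$p = 2$ ($p = 3 - 1 = 2$)
$T{\left(W \right)} = 4$ ($T{\left(W \right)} = 2^{2} = 4$)
$L{\left(P \right)} = \left(-194 + P\right) \left(76 + P\right)$
$\sqrt{27743 + L{\left(T{\left(B{\left(0 \right)} \right)} \right)}} = \sqrt{27743 - \left(15216 - 16\right)} = \sqrt{27743 - 15200} = \sqrt{12543}$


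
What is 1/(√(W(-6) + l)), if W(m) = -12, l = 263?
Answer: √251/251 ≈ 0.063119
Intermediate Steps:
1/(√(W(-6) + l)) = 1/(√(-12 + 263)) = 1/(√251) = √251/251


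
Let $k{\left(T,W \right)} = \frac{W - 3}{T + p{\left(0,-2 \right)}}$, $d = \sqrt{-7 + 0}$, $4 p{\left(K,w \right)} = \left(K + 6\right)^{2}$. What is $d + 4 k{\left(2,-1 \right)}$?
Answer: $- \frac{16}{11} + i \sqrt{7} \approx -1.4545 + 2.6458 i$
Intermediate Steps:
$p{\left(K,w \right)} = \frac{\left(6 + K\right)^{2}}{4}$ ($p{\left(K,w \right)} = \frac{\left(K + 6\right)^{2}}{4} = \frac{\left(6 + K\right)^{2}}{4}$)
$d = i \sqrt{7}$ ($d = \sqrt{-7} = i \sqrt{7} \approx 2.6458 i$)
$k{\left(T,W \right)} = \frac{-3 + W}{9 + T}$ ($k{\left(T,W \right)} = \frac{W - 3}{T + \frac{\left(6 + 0\right)^{2}}{4}} = \frac{-3 + W}{T + \frac{6^{2}}{4}} = \frac{-3 + W}{T + \frac{1}{4} \cdot 36} = \frac{-3 + W}{T + 9} = \frac{-3 + W}{9 + T}$)
$d + 4 k{\left(2,-1 \right)} = i \sqrt{7} + 4 \frac{-3 - 1}{9 + 2} = i \sqrt{7} + 4 \cdot \frac{1}{11} \left(-4\right) = i \sqrt{7} + 4 \left(- \frac{4}{11}\right) = i \sqrt{7} - \frac{16}{11} = - \frac{16}{11} + i \sqrt{7}$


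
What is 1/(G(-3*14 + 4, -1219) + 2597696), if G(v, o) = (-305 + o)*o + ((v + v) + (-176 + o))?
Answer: 1/4453981 ≈ 2.2452e-7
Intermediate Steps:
G(v, o) = -176 + o + 2*v + o*(-305 + o) (G(v, o) = o*(-305 + o) + (2*v + (-176 + o)) = o*(-305 + o) + (-176 + o + 2*v) = -176 + o + 2*v + o*(-305 + o))
1/(G(-3*14 + 4, -1219) + 2597696) = 1/((-176 + (-1219)² - 304*(-1219) + 2*(-3*14 + 4)) + 2597696) = 1/((-176 + 1485961 + 370576 + 2*(-42 + 4)) + 2597696) = 1/((-176 + 1485961 + 370576 + 2*(-38)) + 2597696) = 1/((-176 + 1485961 + 370576 - 76) + 2597696) = 1/(1856285 + 2597696) = 1/4453981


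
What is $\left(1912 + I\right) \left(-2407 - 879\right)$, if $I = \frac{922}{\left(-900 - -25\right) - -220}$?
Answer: $- \frac{4112225268}{655} \approx -6.2782 \cdot 10^{6}$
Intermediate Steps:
$I = - \frac{922}{655}$ ($I = \frac{922}{\left(-900 + 25\right) + 220} = \frac{922}{-875 + 220} = \frac{922}{-655} = 922 \left(- \frac{1}{655}\right) = - \frac{922}{655} \approx -1.4076$)
$\left(1912 + I\right) \left(-2407 - 879\right) = \left(1912 - \frac{922}{655}\right) \left(-2407 - 879\right) = \frac{1251438}{655} \left(-3286\right) = - \frac{4112225268}{655}$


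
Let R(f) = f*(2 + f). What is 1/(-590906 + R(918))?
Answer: 1/253654 ≈ 3.9424e-6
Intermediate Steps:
1/(-590906 + R(918)) = 1/(-590906 + 918*(2 + 918)) = 1/(-590906 + 918*920) = 1/(-590906 + 844560) = 1/253654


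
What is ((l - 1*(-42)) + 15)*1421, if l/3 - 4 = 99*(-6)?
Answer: -2434173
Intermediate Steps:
l = -1770 (l = 12 + 3*(99*(-6)) = 12 + 3*(-594) = 12 - 1782 = -1770)
((l - 1*(-42)) + 15)*1421 = ((-1770 - 1*(-42)) + 15)*1421 = ((-1770 + 42) + 15)*1421 = (-1728 + 15)*1421 = -1713*1421 = -2434173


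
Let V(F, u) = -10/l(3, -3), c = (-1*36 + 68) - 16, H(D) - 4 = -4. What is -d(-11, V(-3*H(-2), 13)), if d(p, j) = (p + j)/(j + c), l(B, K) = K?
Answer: 23/58 ≈ 0.39655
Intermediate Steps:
H(D) = 0 (H(D) = 4 - 4 = 0)
c = 16 (c = (-36 + 68) - 16 = 32 - 16 = 16)
V(F, u) = 10/3 (V(F, u) = -10/(-3) = -10*(-⅓) = 10/3)
d(p, j) = (j + p)/(16 + j) (d(p, j) = (p + j)/(j + 16) = (j + p)/(16 + j))
-d(-11, V(-3*H(-2), 13)) = -(10/3 - 11)/(16 + 10/3) = -(-23)/(58/3*3) = -3*(-23)/(58*3) = -1*(-23/58) = 23/58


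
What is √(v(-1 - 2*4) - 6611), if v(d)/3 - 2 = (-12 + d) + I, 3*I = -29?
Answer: I*√6697 ≈ 81.835*I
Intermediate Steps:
I = -29/3 (I = (⅓)*(-29) = -29/3 ≈ -9.6667)
v(d) = -59 + 3*d (v(d) = 6 + 3*((-12 + d) - 29/3) = 6 + 3*(-65/3 + d) = 6 + (-65 + 3*d) = -59 + 3*d)
√(v(-1 - 2*4) - 6611) = √((-59 + 3*(-1 - 2*4)) - 6611) = √((-59 + 3*(-1 - 8)) - 6611) = √((-59 + 3*(-9)) - 6611) = √((-59 - 27) - 6611) = √(-86 - 6611) = √(-6697) = I*√6697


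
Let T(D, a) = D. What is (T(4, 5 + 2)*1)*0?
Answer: 0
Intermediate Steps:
(T(4, 5 + 2)*1)*0 = (4*1)*0 = 4*0 = 0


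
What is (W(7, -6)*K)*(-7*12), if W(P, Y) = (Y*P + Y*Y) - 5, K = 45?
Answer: 41580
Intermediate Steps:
W(P, Y) = -5 + Y**2 + P*Y (W(P, Y) = (P*Y + Y**2) - 5 = (Y**2 + P*Y) - 5 = -5 + Y**2 + P*Y)
(W(7, -6)*K)*(-7*12) = ((-5 + (-6)**2 + 7*(-6))*45)*(-7*12) = ((-5 + 36 - 42)*45)*(-84) = -11*45*(-84) = -495*(-84) = 41580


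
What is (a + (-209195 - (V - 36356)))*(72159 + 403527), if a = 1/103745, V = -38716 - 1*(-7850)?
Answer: -7006373806274424/103745 ≈ -6.7535e+10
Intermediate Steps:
V = -30866 (V = -38716 + 7850 = -30866)
a = 1/103745 ≈ 9.6390e-6
(a + (-209195 - (V - 36356)))*(72159 + 403527) = (1/103745 + (-209195 - (-30866 - 36356)))*(72159 + 403527) = (1/103745 + (-209195 - 1*(-67222)))*475686 = (1/103745 + (-209195 + 67222))*475686 = (1/103745 - 141973)*475686 = -14728988884/103745*475686 = -7006373806274424/103745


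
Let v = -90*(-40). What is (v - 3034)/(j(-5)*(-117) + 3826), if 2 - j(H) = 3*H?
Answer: 566/1837 ≈ 0.30811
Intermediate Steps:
j(H) = 2 - 3*H
v = 3600
(v - 3034)/(j(-5)*(-117) + 3826) = (3600 - 3034)/((2 - 3*(-5))*(-117) + 3826) = 566/((2 + 15)*(-117) + 3826) = 566/(17*(-117) + 3826) = 566/(-1989 + 3826) = 566/1837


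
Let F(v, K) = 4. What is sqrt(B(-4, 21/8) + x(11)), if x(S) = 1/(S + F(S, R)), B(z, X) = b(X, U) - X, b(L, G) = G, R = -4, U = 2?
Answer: I*sqrt(2010)/60 ≈ 0.74722*I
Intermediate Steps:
B(z, X) = 2 - X
x(S) = 1/(4 + S) (x(S) = 1/(S + 4) = 1/(4 + S))
sqrt(B(-4, 21/8) + x(11)) = sqrt((2 - 21/8) + 1/(4 + 11)) = sqrt((2 - 21/8) + 1/15) = sqrt(-5/8 + 1/15) = sqrt(-67/120) = I*sqrt(2010)/60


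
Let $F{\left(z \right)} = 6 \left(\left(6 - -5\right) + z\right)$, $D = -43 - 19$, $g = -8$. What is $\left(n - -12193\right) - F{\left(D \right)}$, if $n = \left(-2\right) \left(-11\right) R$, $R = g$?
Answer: $12323$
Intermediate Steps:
$R = -8$
$D = -62$ ($D = -43 - 19 = -62$)
$n = -176$ ($n = \left(-2\right) \left(-11\right) \left(-8\right) = 22 \left(-8\right) = -176$)
$F{\left(z \right)} = 66 + 6 z$ ($F{\left(z \right)} = 6 \left(\left(6 + 5\right) + z\right) = 6 \left(11 + z\right) = 66 + 6 z$)
$\left(n - -12193\right) - F{\left(D \right)} = \left(-176 - -12193\right) - \left(66 + 6 \left(-62\right)\right) = \left(-176 + 12193\right) - \left(66 - 372\right) = 12017 - -306 = 12017 + 306 = 12323$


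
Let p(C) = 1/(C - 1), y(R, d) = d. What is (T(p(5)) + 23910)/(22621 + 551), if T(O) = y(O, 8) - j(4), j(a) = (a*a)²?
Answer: 11831/11586 ≈ 1.0211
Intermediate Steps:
p(C) = 1/(-1 + C)
j(a) = a⁴ (j(a) = (a²)² = a⁴)
T(O) = -248 (T(O) = 8 - 1*4⁴ = 8 - 1*256 = 8 - 256 = -248)
(T(p(5)) + 23910)/(22621 + 551) = (-248 + 23910)/(22621 + 551) = 23662/23172 = 23662*(1/23172) = 11831/11586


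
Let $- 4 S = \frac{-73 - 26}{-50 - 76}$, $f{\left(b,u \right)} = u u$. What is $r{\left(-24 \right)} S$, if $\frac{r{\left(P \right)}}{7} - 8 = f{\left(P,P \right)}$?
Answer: $-803$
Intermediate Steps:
$f{\left(b,u \right)} = u^{2}$
$r{\left(P \right)} = 56 + 7 P^{2}$
$S = - \frac{11}{56}$ ($S = - \frac{\left(-73 - 26\right) \frac{1}{-50 - 76}}{4} = - \frac{\left(-99\right) \frac{1}{-126}}{4} = - \frac{\left(-99\right) \left(- \frac{1}{126}\right)}{4} = \left(- \frac{1}{4}\right) \frac{11}{14} = - \frac{11}{56} \approx -0.19643$)
$r{\left(-24 \right)} S = \left(56 + 7 \left(-24\right)^{2}\right) \left(- \frac{11}{56}\right) = \left(56 + 7 \cdot 576\right) \left(- \frac{11}{56}\right) = \left(56 + 4032\right) \left(- \frac{11}{56}\right) = 4088 \left(- \frac{11}{56}\right) = -803$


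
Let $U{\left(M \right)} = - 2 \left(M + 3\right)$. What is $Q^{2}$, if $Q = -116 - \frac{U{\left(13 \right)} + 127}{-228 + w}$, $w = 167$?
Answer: $\frac{48734361}{3721} \approx 13097.0$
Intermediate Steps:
$U{\left(M \right)} = -6 - 2 M$ ($U{\left(M \right)} = - 2 \left(3 + M\right) = -6 - 2 M$)
$Q = - \frac{6981}{61}$ ($Q = -116 - \frac{\left(-6 - 26\right) + 127}{-228 + 167} = -116 - \frac{\left(-6 - 26\right) + 127}{-61} = -116 - \left(-32 + 127\right) \left(- \frac{1}{61}\right) = -116 - 95 \left(- \frac{1}{61}\right) = -116 - - \frac{95}{61} = -116 + \frac{95}{61} = - \frac{6981}{61} \approx -114.44$)
$Q^{2} = \left(- \frac{6981}{61}\right)^{2} = \frac{48734361}{3721}$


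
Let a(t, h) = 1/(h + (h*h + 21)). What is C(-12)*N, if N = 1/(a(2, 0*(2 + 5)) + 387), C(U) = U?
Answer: -63/2032 ≈ -0.031004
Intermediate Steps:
a(t, h) = 1/(21 + h + h²) (a(t, h) = 1/(h + (h² + 21)) = 1/(h + (21 + h²)) = 1/(21 + h + h²))
N = 21/8128 (N = 1/(1/(21 + 0*(2 + 5) + (0*(2 + 5))²) + 387) = 1/(1/(21 + 0*7 + (0*7)²) + 387) = 1/(1/(21 + 0 + 0²) + 387) = 1/(1/(21 + 0 + 0) + 387) = 1/(1/21 + 387) = 1/(8128/21) = 21/8128 ≈ 0.0025837)
C(-12)*N = -12*21/8128 = -63/2032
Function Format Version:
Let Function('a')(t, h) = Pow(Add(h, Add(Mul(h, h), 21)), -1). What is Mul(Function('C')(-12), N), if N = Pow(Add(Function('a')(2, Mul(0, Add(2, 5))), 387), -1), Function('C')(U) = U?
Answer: Rational(-63, 2032) ≈ -0.031004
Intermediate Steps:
Function('a')(t, h) = Pow(Add(21, h, Pow(h, 2)), -1) (Function('a')(t, h) = Pow(Add(h, Add(Pow(h, 2), 21)), -1) = Pow(Add(h, Add(21, Pow(h, 2))), -1) = Pow(Add(21, h, Pow(h, 2)), -1))
N = Rational(21, 8128) (N = Pow(Add(Pow(Add(21, Mul(0, Add(2, 5)), Pow(Mul(0, Add(2, 5)), 2)), -1), 387), -1) = Pow(Add(Pow(Add(21, Mul(0, 7), Pow(Mul(0, 7), 2)), -1), 387), -1) = Pow(Add(Pow(Add(21, 0, Pow(0, 2)), -1), 387), -1) = Pow(Add(Pow(Add(21, 0, 0), -1), 387), -1) = Pow(Add(Pow(21, -1), 387), -1) = Pow(Add(Rational(1, 21), 387), -1) = Pow(Rational(8128, 21), -1) = Rational(21, 8128) ≈ 0.0025837)
Mul(Function('C')(-12), N) = Mul(-12, Rational(21, 8128)) = Rational(-63, 2032)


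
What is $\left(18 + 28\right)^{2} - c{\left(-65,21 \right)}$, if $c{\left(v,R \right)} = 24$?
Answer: $2092$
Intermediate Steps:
$\left(18 + 28\right)^{2} - c{\left(-65,21 \right)} = \left(18 + 28\right)^{2} - 24 = 46^{2} - 24 = 2116 - 24 = 2092$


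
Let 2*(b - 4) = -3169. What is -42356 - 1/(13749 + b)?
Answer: -1030817974/24337 ≈ -42356.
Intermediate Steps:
b = -3161/2 (b = 4 + (½)*(-3169) = 4 - 3169/2 = -3161/2 ≈ -1580.5)
-42356 - 1/(13749 + b) = -42356 - 1/(13749 - 3161/2) = -42356 - 1/24337/2 = -42356 - 1*2/24337 = -42356 - 2/24337 = -1030817974/24337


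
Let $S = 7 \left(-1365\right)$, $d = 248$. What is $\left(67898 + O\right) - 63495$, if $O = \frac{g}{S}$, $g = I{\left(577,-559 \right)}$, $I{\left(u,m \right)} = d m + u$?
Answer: $\frac{8441744}{1911} \approx 4417.4$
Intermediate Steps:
$S = -9555$
$I{\left(u,m \right)} = u + 248 m$ ($I{\left(u,m \right)} = 248 m + u = u + 248 m$)
$g = -138055$ ($g = 577 + 248 \left(-559\right) = 577 - 138632 = -138055$)
$O = \frac{27611}{1911}$ ($O = - \frac{138055}{-9555} = \left(-138055\right) \left(- \frac{1}{9555}\right) = \frac{27611}{1911} \approx 14.448$)
$\left(67898 + O\right) - 63495 = \left(67898 + \frac{27611}{1911}\right) - 63495 = \frac{129780689}{1911} - 63495 = \frac{8441744}{1911}$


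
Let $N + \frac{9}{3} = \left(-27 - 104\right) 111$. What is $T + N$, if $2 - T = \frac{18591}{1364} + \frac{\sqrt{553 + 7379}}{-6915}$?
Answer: $- \frac{19853879}{1364} + \frac{2 \sqrt{1983}}{6915} \approx -14556.0$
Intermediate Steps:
$T = - \frac{15863}{1364} + \frac{2 \sqrt{1983}}{6915}$ ($T = 2 - \left(\frac{18591}{1364} + \frac{\sqrt{553 + 7379}}{-6915}\right) = 2 - \left(18591 \cdot \frac{1}{1364} + \sqrt{7932} \left(- \frac{1}{6915}\right)\right) = 2 - \left(\frac{18591}{1364} + 2 \sqrt{1983} \left(- \frac{1}{6915}\right)\right) = 2 - \left(\frac{18591}{1364} - \frac{2 \sqrt{1983}}{6915}\right) = - \frac{15863}{1364} + \frac{2 \sqrt{1983}}{6915} \approx -11.617$)
$N = -14544$ ($N = -3 + \left(-27 - 104\right) 111 = -3 - 14541 = -14544$)
$T + N = \left(- \frac{15863}{1364} + \frac{2 \sqrt{1983}}{6915}\right) - 14544 = - \frac{19853879}{1364} + \frac{2 \sqrt{1983}}{6915}$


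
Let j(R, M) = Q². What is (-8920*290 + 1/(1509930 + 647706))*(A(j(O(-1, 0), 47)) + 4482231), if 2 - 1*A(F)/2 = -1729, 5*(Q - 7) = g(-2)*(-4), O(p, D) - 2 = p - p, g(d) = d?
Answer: -8345441640292413569/719212 ≈ -1.1604e+13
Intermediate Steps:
O(p, D) = 2 (O(p, D) = 2 + (p - p) = 2 + 0 = 2)
Q = 43/5 (Q = 7 + (-2*(-4))/5 = 7 + (⅕)*8 = 7 + 8/5 = 43/5 ≈ 8.6000)
j(R, M) = 1849/25 (j(R, M) = (43/5)² = 1849/25)
A(F) = 3462 (A(F) = 4 - 2*(-1729) = 4 + 3458 = 3462)
(-8920*290 + 1/(1509930 + 647706))*(A(j(O(-1, 0), 47)) + 4482231) = (-8920*290 + 1/(1509930 + 647706))*(3462 + 4482231) = (-2586800 + 1/2157636)*4485693 = -5581372804799/2157636*4485693 = -8345441640292413569/719212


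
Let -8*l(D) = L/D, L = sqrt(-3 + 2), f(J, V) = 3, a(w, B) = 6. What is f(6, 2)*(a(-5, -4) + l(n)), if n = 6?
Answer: 18 - I/16 ≈ 18.0 - 0.0625*I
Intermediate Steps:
L = I (L = sqrt(-1) = I ≈ 1.0*I)
l(D) = -I/(8*D)
f(6, 2)*(a(-5, -4) + l(n)) = 3*(6 - 1/8*I/6) = 3*(6 - 1/8*I*1/6) = 3*(6 - I/48) = 18 - I/16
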